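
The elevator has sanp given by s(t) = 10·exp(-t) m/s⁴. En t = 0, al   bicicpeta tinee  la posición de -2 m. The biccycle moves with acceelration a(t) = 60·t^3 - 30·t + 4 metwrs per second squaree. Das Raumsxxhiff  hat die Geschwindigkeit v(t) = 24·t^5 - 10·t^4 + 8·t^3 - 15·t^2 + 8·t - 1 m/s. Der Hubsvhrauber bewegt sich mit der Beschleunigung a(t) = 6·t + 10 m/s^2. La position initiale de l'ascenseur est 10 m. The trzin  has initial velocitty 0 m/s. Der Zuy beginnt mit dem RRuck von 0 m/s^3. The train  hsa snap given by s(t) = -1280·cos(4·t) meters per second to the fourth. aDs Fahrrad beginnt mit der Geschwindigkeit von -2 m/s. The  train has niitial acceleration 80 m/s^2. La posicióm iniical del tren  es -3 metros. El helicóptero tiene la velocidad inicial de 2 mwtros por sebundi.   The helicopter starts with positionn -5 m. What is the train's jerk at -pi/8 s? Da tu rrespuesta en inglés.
To solve this, we need to take 1 integral of our snap equation s(t) = -1280·cos(4·t). The integral of snap is jerk. Using j(0) = 0, we get j(t) = -320·sin(4·t). Using j(t) = -320·sin(4·t) and substituting t = -pi/8, we find j = 320.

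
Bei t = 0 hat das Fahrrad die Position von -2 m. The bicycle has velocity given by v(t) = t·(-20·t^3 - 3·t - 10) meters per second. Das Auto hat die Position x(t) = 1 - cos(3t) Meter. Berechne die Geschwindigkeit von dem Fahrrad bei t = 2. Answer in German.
Aus der Gleichung für die Geschwindigkeit v(t) = t·(-20·t^3 - 3·t - 10), setzen wir t = 2 ein und erhalten v = -352.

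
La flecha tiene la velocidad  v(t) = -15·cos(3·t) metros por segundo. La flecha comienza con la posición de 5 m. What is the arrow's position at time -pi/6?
We must find the integral of our velocity equation v(t) = -15·cos(3·t) 1 time. Integrating velocity and using the initial condition x(0) = 5, we get x(t) = 5 - 5·sin(3·t). From the given position equation x(t) = 5 - 5·sin(3·t), we substitute t = -pi/6 to get x = 10.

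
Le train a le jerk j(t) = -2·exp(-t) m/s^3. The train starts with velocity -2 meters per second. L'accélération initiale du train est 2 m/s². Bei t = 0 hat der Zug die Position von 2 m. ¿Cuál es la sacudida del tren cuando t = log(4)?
Tenemos la sacudida j(t) = -2·exp(-t). Sustituyendo t = log(4): j(log(4)) = -1/2.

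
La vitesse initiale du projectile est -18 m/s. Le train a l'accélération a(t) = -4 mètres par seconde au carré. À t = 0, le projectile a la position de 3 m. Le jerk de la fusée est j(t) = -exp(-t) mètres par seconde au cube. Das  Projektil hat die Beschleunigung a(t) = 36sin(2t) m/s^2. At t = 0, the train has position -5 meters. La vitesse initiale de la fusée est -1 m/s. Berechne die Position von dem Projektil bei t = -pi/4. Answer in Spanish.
Necesitamos integrar nuestra ecuación de la aceleración a(t) = 36·sin(2·t) 2 veces. Tomando ∫a(t)dt y aplicando v(0) = -18, encontramos v(t) = -18·cos(2·t). Tomando ∫v(t)dt y aplicando x(0) = 3, encontramos x(t) = 3 - 9·sin(2·t). De la ecuación de la posición x(t) = 3 - 9·sin(2·t), sustituimos t = -pi/4 para obtener x = 12.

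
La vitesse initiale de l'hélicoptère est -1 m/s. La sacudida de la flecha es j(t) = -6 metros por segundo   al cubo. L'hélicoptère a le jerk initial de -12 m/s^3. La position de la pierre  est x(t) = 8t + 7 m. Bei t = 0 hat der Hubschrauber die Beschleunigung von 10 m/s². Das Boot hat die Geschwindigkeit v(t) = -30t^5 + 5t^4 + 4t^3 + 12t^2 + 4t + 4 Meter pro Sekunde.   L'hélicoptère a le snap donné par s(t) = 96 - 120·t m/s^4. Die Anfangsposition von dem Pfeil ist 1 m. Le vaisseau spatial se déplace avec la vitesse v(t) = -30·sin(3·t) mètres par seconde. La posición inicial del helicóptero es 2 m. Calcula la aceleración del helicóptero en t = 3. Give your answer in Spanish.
Debemos encontrar la antiderivada de nuestra ecuación del snap s(t) = 96 - 120·t 2 veces. Integrando el snap y usando la condición inicial j(0) = -12, obtenemos j(t) = -60·t^2 + 96·t - 12. La antiderivada de la sacudida es la aceleración. Usando a(0) = 10, obtenemos a(t) = -20·t^3 + 48·t^2 - 12·t + 10. Usando a(t) = -20·t^3 + 48·t^2 - 12·t + 10 y sustituyendo t = 3, encontramos a = -134.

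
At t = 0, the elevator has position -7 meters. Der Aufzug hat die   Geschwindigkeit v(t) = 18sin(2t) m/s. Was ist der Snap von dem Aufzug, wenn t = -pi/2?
Um dies zu lösen, müssen wir 3 Ableitungen unserer Gleichung für die Geschwindigkeit v(t) = 18·sin(2·t) nehmen. Durch Ableiten von der Geschwindigkeit erhalten wir die Beschleunigung: a(t) = 36·cos(2·t). Die Ableitung von der Beschleunigung ergibt den Ruck: j(t) = -72·sin(2·t). Durch Ableiten von dem Ruck erhalten wir den Snap: s(t) = -144·cos(2·t). Aus der Gleichung für den Snap s(t) = -144·cos(2·t), setzen wir t = -pi/2 ein und erhalten s = 144.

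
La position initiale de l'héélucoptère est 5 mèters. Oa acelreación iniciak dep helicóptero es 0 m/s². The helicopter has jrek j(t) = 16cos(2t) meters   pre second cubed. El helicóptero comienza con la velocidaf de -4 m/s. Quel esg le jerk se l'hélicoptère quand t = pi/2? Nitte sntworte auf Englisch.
From the given jerk equation j(t) = 16·cos(2·t), we substitute t = pi/2 to get j = -16.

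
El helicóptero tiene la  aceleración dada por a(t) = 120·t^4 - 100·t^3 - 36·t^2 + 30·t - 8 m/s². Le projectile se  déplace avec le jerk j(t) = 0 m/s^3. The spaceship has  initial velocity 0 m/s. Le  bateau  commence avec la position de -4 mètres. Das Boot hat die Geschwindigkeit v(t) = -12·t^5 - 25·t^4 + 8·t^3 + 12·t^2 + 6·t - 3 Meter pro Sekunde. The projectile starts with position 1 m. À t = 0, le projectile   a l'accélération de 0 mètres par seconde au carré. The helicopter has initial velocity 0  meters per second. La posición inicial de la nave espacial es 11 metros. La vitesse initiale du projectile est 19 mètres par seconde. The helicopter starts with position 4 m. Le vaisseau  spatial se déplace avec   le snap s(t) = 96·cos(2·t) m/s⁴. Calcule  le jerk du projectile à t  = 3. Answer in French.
Nous avons le jerk j(t) = 0. En substituant t = 3: j(3) = 0.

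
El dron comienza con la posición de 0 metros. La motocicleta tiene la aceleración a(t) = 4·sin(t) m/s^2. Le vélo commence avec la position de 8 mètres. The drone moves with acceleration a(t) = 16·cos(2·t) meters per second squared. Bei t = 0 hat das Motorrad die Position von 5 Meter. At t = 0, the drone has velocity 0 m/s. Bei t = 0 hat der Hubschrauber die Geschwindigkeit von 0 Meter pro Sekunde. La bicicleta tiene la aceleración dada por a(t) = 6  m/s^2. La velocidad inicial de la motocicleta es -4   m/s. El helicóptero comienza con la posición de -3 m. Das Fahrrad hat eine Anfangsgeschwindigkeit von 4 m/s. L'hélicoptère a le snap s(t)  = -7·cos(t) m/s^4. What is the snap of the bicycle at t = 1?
To solve this, we need to take 2 derivatives of our acceleration equation a(t) = 6. Taking d/dt of a(t), we find j(t) = 0. Differentiating jerk, we get snap: s(t) = 0. Using s(t) = 0 and substituting t = 1, we find s = 0.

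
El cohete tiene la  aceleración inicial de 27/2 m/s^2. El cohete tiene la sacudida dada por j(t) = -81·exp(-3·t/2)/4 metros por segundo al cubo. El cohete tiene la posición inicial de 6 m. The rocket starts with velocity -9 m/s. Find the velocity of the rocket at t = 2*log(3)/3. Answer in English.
To solve this, we need to take 2 antiderivatives of our jerk equation j(t) = -81·exp(-3·t/2)/4. Integrating jerk and using the initial condition a(0) = 27/2, we get a(t) = 27·exp(-3·t/2)/2. The integral of acceleration is velocity. Using v(0) = -9, we get v(t) = -9·exp(-3·t/2). Using v(t) = -9·exp(-3·t/2) and substituting t = 2*log(3)/3, we find v = -3.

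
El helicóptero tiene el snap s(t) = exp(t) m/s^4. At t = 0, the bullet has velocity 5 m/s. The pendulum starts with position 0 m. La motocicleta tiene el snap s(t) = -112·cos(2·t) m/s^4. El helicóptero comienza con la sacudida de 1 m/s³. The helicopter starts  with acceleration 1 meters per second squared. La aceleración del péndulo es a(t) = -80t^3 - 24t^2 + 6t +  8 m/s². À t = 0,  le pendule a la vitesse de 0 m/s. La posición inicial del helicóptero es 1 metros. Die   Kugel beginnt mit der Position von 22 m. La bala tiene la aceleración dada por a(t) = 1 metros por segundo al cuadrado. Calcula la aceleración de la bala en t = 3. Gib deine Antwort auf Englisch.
We have acceleration a(t) = 1. Substituting t = 3: a(3) = 1.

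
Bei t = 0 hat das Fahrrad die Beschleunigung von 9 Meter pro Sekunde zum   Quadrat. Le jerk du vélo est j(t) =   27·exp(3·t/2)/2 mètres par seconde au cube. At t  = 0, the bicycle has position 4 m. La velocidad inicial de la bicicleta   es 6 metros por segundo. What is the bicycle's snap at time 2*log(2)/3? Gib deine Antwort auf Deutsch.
Ausgehend von dem Ruck j(t) = 27·exp(3·t/2)/2, nehmen wir 1 Ableitung. Durch Ableiten von dem Ruck erhalten wir den Snap: s(t) = 81·exp(3·t/2)/4. Aus der Gleichung für den Snap s(t) = 81·exp(3·t/2)/4, setzen wir t = 2*log(2)/3 ein und erhalten s = 81/2.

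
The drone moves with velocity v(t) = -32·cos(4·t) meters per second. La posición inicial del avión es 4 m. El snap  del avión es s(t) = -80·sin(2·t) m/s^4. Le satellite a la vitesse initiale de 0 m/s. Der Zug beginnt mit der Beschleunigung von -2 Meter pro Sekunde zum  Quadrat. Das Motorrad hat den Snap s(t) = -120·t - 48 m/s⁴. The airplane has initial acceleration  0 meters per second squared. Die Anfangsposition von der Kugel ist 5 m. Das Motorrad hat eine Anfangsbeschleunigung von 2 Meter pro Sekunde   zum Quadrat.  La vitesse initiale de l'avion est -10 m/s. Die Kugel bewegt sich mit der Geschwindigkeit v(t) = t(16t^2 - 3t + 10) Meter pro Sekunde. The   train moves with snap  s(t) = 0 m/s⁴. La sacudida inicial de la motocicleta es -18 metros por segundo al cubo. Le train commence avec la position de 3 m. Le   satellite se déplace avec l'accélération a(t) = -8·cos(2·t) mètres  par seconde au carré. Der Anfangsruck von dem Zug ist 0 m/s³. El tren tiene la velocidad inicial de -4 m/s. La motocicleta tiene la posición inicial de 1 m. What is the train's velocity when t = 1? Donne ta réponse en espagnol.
Debemos encontrar la integral de nuestra ecuación del snap s(t) = 0 3 veces. Tomando ∫s(t)dt y aplicando j(0) = 0, encontramos j(t) = 0. La integral de la sacudida es la aceleración. Usando a(0) = -2, obtenemos a(t) = -2. La integral de la aceleración es la velocidad. Usando v(0) = -4, obtenemos v(t) = -2·t - 4. Usando v(t) = -2·t - 4 y sustituyendo t = 1, encontramos v = -6.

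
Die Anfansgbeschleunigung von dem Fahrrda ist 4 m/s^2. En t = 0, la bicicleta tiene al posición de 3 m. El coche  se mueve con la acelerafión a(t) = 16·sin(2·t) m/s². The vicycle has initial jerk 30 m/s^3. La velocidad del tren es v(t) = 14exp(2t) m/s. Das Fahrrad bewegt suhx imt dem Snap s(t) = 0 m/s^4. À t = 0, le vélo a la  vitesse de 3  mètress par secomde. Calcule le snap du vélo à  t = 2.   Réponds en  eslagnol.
Tenemos el snap s(t) = 0. Sustituyendo t = 2: s(2) = 0.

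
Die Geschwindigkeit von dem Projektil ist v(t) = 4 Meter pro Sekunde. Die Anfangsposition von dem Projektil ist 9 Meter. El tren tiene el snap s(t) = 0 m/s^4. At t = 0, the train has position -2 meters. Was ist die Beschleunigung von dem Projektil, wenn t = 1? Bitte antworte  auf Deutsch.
Ausgehend von der Geschwindigkeit v(t) = 4, nehmen wir 1 Ableitung. Durch Ableiten von der Geschwindigkeit erhalten wir die Beschleunigung: a(t) = 0. Mit a(t) = 0 und Einsetzen von t = 1, finden wir a = 0.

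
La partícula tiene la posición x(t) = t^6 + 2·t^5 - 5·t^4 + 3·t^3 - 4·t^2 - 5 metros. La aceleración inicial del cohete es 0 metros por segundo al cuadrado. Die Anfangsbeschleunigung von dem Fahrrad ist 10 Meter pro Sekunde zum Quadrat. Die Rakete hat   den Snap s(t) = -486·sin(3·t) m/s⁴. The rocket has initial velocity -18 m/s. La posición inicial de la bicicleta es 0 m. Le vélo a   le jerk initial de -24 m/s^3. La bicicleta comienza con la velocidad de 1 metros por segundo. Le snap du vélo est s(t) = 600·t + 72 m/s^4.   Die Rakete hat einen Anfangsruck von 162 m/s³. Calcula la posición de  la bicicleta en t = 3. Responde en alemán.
Um dies zu lösen, müssen wir 4 Stammfunktionen unserer Gleichung für den Snap s(t) = 600·t + 72 finden. Durch Integration von dem Snap und Verwendung der Anfangsbedingung j(0) = -24, erhalten wir j(t) = 300·t^2 + 72·t - 24. Die Stammfunktion von dem Ruck ist die Beschleunigung. Mit a(0) = 10 erhalten wir a(t) = 100·t^3 + 36·t^2 - 24·t + 10. Das Integral von der Beschleunigung, mit v(0) = 1, ergibt die Geschwindigkeit: v(t) = 25·t^4 + 12·t^3 - 12·t^2 + 10·t + 1. Die Stammfunktion von der Geschwindigkeit, mit x(0) = 0, ergibt die Position: x(t) = 5·t^5 + 3·t^4 - 4·t^3 + 5·t^2 + t. Wir haben die Position x(t) = 5·t^5 + 3·t^4 - 4·t^3 + 5·t^2 + t. Durch Einsetzen von t = 3: x(3) = 1398.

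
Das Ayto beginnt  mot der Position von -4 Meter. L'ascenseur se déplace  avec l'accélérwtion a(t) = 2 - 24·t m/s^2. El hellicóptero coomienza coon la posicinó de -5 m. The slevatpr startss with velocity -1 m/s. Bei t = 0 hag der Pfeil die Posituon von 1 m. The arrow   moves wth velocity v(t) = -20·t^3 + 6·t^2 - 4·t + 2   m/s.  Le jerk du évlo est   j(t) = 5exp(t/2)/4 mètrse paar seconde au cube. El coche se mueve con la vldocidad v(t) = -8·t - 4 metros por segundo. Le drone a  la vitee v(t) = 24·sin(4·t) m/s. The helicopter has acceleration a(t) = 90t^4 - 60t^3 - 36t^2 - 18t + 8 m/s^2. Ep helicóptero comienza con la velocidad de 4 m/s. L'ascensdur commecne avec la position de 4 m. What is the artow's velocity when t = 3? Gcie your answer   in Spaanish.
Usando v(t) = -20·t^3 + 6·t^2 - 4·t + 2 y sustituyendo t = 3, encontramos v = -496.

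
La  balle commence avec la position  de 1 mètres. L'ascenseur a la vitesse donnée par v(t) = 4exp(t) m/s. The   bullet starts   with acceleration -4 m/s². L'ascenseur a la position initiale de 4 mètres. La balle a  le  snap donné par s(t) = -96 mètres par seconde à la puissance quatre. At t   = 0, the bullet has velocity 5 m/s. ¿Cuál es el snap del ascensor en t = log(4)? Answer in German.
Um dies zu lösen, müssen wir 3 Ableitungen unserer Gleichung für die Geschwindigkeit v(t) = 4·exp(t) nehmen. Durch Ableiten von der Geschwindigkeit erhalten wir die Beschleunigung: a(t) = 4·exp(t). Die Ableitung von der Beschleunigung ergibt den Ruck: j(t) = 4·exp(t). Durch Ableiten von dem Ruck erhalten wir den Snap: s(t) = 4·exp(t). Mit s(t) = 4·exp(t) und Einsetzen von t = log(4), finden wir s = 16.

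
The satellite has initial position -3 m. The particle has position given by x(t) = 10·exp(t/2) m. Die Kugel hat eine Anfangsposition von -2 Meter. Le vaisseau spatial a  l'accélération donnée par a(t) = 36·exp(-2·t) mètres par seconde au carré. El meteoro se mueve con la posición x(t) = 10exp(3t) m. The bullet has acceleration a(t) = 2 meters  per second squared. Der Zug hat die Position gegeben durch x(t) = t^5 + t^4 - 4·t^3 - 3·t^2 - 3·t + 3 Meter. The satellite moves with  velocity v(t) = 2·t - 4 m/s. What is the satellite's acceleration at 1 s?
Starting from velocity v(t) = 2·t - 4, we take 1 derivative. The derivative of velocity gives acceleration: a(t) = 2. Using a(t) = 2 and substituting t = 1, we find a = 2.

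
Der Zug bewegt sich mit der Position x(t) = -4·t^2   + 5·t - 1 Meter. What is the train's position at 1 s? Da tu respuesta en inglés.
Using x(t) = -4·t^2 + 5·t - 1 and substituting t = 1, we find x = 0.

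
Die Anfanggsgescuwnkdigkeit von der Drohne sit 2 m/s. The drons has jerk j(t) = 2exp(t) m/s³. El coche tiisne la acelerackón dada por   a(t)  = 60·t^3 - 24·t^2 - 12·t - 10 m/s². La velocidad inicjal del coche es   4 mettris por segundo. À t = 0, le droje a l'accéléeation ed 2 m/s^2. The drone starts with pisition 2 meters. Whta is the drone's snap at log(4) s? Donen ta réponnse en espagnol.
Partiendo de la sacudida j(t) = 2·exp(t), tomamos 1 derivada. Derivando la sacudida, obtenemos el snap: s(t) = 2·exp(t). Tenemos el snap s(t) = 2·exp(t). Sustituyendo t = log(4): s(log(4)) = 8.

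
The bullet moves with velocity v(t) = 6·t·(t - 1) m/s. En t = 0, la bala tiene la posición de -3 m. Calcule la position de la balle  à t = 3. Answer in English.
Starting from velocity v(t) = 6·t·(t - 1), we take 1 antiderivative. The antiderivative of velocity, with x(0) = -3, gives position: x(t) = 2·t^3 - 3·t^2 - 3. We have position x(t) = 2·t^3 - 3·t^2 - 3. Substituting t = 3: x(3) = 24.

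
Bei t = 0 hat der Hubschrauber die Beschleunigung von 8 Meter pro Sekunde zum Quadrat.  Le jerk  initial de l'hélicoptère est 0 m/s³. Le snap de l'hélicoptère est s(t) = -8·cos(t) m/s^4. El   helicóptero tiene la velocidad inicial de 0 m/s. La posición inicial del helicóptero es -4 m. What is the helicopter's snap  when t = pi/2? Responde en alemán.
Mit s(t) = -8·cos(t) und Einsetzen von t = pi/2, finden wir s = 0.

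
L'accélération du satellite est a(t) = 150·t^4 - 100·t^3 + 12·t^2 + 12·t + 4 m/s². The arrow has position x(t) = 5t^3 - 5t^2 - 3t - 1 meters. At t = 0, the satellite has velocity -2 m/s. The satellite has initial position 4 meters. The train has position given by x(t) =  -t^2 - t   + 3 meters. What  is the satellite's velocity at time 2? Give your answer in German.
Wir müssen unsere Gleichung für die Beschleunigung a(t) = 150·t^4 - 100·t^3 + 12·t^2 + 12·t + 4 1-mal integrieren. Die Stammfunktion von der Beschleunigung ist die Geschwindigkeit. Mit v(0) = -2 erhalten wir v(t) = 30·t^5 - 25·t^4 + 4·t^3 + 6·t^2 + 4·t - 2. Wir haben die Geschwindigkeit v(t) = 30·t^5 - 25·t^4 + 4·t^3 + 6·t^2 + 4·t - 2. Durch Einsetzen von t = 2: v(2) = 622.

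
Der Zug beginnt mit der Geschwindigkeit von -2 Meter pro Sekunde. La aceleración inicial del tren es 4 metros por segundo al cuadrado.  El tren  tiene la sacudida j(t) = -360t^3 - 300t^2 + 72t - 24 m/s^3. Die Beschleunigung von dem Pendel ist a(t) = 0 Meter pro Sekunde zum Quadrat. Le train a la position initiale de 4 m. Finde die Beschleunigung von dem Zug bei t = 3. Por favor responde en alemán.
Wir müssen die Stammfunktion unserer Gleichung für den Ruck j(t) = -360·t^3 - 300·t^2 + 72·t - 24 1-mal finden. Durch Integration von dem Ruck und Verwendung der Anfangsbedingung a(0) = 4, erhalten wir a(t) = -90·t^4 - 100·t^3 + 36·t^2 - 24·t + 4. Mit a(t) = -90·t^4 - 100·t^3 + 36·t^2 - 24·t + 4 und Einsetzen von t = 3, finden wir a = -9734.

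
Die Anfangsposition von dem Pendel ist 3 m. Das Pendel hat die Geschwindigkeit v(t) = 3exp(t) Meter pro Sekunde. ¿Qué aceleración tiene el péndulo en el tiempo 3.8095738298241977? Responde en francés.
Pour résoudre ceci, nous devons prendre 1 dérivée de notre équation de la vitesse v(t) = 3·exp(t). En dérivant la vitesse, nous obtenons l'accélération: a(t) = 3·exp(t). De l'équation de l'accélération a(t) = 3·exp(t), nous substituons t = 3.8095738298241977 pour obtenir a = 135.393603586204.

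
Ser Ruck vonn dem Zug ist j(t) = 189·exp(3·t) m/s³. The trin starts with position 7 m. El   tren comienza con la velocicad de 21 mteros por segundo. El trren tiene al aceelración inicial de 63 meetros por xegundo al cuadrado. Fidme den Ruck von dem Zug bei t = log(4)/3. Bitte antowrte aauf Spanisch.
De la ecuación de la sacudida j(t) = 189·exp(3·t), sustituimos t = log(4)/3 para obtener j = 756.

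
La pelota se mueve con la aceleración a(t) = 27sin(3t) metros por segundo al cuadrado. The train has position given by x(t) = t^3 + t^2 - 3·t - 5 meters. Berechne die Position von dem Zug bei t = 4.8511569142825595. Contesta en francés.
Nous avons la position x(t) = t^3 + t^2 - 3·t - 5. En substituant t = 4.8511569142825595: x(4.8511569142825595) = 118.146037688784.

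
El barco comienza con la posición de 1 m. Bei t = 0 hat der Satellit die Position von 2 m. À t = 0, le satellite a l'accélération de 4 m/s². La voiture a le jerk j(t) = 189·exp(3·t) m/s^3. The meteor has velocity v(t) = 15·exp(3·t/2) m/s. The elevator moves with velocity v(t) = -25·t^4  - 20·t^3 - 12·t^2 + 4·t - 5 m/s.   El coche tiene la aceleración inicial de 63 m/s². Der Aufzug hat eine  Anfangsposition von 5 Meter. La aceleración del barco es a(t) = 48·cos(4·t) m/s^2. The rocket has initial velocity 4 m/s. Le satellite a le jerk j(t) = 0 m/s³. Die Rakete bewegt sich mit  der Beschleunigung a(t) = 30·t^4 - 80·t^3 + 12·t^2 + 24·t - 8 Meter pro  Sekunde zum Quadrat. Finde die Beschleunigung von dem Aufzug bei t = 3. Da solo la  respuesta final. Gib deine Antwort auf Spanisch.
La aceleración en t = 3 es a = -3308.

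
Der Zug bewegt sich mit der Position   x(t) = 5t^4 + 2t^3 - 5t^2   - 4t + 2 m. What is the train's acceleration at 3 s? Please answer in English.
We must differentiate our position equation x(t) = 5·t^4 + 2·t^3 - 5·t^2 - 4·t + 2 2 times. Differentiating position, we get velocity: v(t) = 20·t^3 + 6·t^2 - 10·t - 4. Differentiating velocity, we get acceleration: a(t) = 60·t^2 + 12·t - 10. From the given acceleration equation a(t) = 60·t^2 + 12·t - 10, we substitute t = 3 to get a = 566.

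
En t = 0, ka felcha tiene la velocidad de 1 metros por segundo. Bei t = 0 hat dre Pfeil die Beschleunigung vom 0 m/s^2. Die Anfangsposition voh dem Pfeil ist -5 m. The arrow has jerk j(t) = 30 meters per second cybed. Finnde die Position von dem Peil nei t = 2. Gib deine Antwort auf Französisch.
En partant du jerk j(t) = 30, nous prenons 3 intégrales. En prenant ∫j(t)dt et en appliquant a(0) = 0, nous trouvons a(t) = 30·t. En prenant ∫a(t)dt et en appliquant v(0) = 1, nous trouvons v(t) = 15·t^2 + 1. La primitive de la vitesse est la position. En utilisant x(0) = -5, nous obtenons x(t) = 5·t^3 + t - 5. En utilisant x(t) = 5·t^3 + t - 5 et en substituant t = 2, nous trouvons x = 37.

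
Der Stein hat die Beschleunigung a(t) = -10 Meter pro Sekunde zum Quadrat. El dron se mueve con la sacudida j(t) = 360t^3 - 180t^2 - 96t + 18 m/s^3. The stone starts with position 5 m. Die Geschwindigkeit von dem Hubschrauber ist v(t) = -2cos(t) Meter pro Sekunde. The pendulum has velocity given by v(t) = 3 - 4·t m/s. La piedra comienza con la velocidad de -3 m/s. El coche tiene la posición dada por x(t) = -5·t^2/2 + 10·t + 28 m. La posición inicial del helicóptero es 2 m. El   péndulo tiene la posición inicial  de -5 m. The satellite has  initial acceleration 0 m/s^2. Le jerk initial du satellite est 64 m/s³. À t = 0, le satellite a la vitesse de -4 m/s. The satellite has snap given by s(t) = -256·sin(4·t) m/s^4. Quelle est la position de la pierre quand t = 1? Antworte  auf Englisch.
To solve this, we need to take 2 antiderivatives of our acceleration equation a(t) = -10. Taking ∫a(t)dt and applying v(0) = -3, we find v(t) = -10·t - 3. The integral of velocity is position. Using x(0) = 5, we get x(t) = -5·t^2 - 3·t + 5. We have position x(t) = -5·t^2 - 3·t + 5. Substituting t = 1: x(1) = -3.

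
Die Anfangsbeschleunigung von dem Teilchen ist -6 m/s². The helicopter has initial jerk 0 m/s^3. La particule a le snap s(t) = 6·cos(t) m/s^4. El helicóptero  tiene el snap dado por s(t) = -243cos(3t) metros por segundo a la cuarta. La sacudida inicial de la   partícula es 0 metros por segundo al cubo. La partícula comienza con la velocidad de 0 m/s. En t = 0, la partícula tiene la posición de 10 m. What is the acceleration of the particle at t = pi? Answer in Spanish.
Necesitamos integrar nuestra ecuación del snap s(t) = 6·cos(t) 2 veces. Integrando el snap y usando la condición inicial j(0) = 0, obtenemos j(t) = 6·sin(t). Integrando la sacudida y usando la condición inicial a(0) = -6, obtenemos a(t) = -6·cos(t). Usando a(t) = -6·cos(t) y sustituyendo t = pi, encontramos a = 6.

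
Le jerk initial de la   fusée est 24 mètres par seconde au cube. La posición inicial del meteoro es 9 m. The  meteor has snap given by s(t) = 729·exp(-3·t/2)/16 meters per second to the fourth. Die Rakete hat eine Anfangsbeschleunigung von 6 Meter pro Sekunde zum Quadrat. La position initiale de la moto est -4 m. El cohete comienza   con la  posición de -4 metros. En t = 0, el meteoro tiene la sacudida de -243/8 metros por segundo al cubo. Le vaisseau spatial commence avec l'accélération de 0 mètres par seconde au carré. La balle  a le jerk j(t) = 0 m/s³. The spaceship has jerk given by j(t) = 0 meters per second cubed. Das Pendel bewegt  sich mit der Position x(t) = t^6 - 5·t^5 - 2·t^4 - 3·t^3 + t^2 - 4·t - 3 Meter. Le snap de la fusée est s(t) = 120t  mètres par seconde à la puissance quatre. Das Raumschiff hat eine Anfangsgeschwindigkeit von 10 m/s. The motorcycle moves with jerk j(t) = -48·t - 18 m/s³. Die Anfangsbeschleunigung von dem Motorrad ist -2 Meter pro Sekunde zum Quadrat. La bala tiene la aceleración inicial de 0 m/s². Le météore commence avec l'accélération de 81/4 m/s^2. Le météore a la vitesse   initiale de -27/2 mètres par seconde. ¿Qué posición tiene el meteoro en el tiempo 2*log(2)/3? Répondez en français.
Pour résoudre ceci, nous devons prendre 4 primitives de notre équation du snap s(t) = 729·exp(-3·t/2)/16. La primitive du snap est le jerk. En utilisant j(0) = -243/8, nous obtenons j(t) = -243·exp(-3·t/2)/8. En prenant ∫j(t)dt et en appliquant a(0) = 81/4, nous trouvons a(t) = 81·exp(-3·t/2)/4. La primitive de l'accélération est la vitesse. En utilisant v(0) = -27/2, nous obtenons v(t) = -27·exp(-3·t/2)/2. En intégrant la vitesse et en utilisant la condition initiale x(0) = 9, nous obtenons x(t) = 9·exp(-3·t/2). Nous avons la position x(t) = 9·exp(-3·t/2). En substituant t = 2*log(2)/3: x(2*log(2)/3) = 9/2.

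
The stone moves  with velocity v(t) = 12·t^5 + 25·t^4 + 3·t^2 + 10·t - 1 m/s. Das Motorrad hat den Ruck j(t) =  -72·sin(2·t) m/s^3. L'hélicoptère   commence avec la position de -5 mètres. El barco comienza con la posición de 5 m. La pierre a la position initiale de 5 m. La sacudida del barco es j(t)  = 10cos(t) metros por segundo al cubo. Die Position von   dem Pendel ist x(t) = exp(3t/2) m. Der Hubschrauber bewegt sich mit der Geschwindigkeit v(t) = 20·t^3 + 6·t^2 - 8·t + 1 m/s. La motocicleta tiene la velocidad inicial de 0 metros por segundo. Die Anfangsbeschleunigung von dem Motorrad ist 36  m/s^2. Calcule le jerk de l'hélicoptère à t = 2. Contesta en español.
Partiendo de la velocidad v(t) = 20·t^3 + 6·t^2 - 8·t + 1, tomamos 2 derivadas. La derivada de la velocidad da la aceleración: a(t) = 60·t^2 + 12·t - 8. La derivada de la aceleración da la sacudida: j(t) = 120·t + 12. Tenemos la sacudida j(t) = 120·t + 12. Sustituyendo t = 2: j(2) = 252.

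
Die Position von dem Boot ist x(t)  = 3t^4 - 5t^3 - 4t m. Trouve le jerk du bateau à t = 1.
Pour résoudre ceci, nous devons prendre 3 dérivées de notre équation de la position x(t) = 3·t^4 - 5·t^3 - 4·t. En prenant d/dt de x(t), nous trouvons v(t) = 12·t^3 - 15·t^2 - 4. La dérivée de la vitesse donne l'accélération: a(t) = 36·t^2 - 30·t. En dérivant l'accélération, nous obtenons le jerk: j(t) = 72·t - 30. De l'équation du jerk j(t) = 72·t - 30, nous substituons t = 1 pour obtenir j = 42.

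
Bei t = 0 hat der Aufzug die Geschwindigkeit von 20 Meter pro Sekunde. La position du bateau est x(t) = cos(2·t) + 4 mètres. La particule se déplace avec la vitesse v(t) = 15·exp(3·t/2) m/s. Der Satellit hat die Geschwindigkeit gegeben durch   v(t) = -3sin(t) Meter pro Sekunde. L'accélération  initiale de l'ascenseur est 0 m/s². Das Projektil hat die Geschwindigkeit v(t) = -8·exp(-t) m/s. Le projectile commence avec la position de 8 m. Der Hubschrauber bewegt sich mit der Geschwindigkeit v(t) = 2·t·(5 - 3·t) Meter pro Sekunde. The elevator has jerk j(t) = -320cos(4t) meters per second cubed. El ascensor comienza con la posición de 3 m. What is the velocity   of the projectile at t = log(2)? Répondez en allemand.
Aus der Gleichung für die Geschwindigkeit v(t) = -8·exp(-t), setzen wir t = log(2) ein und erhalten v = -4.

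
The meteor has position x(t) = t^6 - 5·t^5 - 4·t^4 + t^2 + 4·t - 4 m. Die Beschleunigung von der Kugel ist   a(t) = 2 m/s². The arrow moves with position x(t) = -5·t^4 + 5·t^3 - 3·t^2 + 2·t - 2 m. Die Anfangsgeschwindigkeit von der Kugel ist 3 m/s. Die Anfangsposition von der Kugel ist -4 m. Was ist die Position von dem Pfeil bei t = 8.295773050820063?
Aus der Gleichung für die Position x(t) = -5·t^4 + 5·t^3 - 3·t^2 + 2·t - 2, setzen wir t = 8.295773050820063 ein und erhalten x = -21018.1578208733.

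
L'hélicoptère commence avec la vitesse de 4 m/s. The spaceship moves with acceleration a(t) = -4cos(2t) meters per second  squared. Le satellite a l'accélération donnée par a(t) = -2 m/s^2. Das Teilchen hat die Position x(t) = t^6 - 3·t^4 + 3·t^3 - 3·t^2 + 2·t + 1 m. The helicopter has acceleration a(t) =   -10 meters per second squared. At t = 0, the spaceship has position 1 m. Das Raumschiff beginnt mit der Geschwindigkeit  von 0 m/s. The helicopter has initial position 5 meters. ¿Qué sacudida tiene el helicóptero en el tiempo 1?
Partiendo de la aceleración a(t) = -10, tomamos 1 derivada. Tomando d/dt de a(t), encontramos j(t) = 0. Tenemos la sacudida j(t) = 0. Sustituyendo t = 1: j(1) = 0.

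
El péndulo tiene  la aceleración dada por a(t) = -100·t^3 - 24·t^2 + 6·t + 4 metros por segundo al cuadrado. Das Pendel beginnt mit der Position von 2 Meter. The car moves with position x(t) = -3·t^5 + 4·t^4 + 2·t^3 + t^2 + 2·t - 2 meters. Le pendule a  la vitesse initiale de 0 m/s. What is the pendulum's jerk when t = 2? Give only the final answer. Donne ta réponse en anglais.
j(2) = -1290.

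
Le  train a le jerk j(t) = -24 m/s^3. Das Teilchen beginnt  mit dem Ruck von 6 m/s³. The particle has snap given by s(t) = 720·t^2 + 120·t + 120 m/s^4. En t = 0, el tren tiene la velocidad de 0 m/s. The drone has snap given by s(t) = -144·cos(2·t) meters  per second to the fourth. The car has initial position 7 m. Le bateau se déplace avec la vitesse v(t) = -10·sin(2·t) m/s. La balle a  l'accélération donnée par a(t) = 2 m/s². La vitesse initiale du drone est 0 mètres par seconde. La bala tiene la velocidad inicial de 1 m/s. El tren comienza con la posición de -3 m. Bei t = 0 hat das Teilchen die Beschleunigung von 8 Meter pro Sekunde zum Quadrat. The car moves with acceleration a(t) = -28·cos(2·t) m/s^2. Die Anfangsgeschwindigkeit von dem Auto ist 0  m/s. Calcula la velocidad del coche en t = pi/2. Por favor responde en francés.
Pour résoudre ceci, nous devons prendre 1 primitive de notre équation de l'accélération a(t) = -28·cos(2·t). En intégrant l'accélération et en utilisant la condition initiale v(0) = 0, nous obtenons v(t) = -14·sin(2·t). En utilisant v(t) = -14·sin(2·t) et en substituant t = pi/2, nous trouvons v = 0.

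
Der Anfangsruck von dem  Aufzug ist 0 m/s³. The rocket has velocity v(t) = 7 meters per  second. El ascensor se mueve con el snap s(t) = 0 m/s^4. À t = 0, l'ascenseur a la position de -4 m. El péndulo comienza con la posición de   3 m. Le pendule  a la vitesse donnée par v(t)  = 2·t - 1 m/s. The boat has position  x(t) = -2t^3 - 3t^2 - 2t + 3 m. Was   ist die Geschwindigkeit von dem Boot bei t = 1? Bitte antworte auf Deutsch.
Ausgehend von der Position x(t) = -2·t^3 - 3·t^2 - 2·t + 3, nehmen wir 1 Ableitung. Durch Ableiten von der Position erhalten wir die Geschwindigkeit: v(t) = -6·t^2 - 6·t - 2. Mit v(t) = -6·t^2 - 6·t - 2 und Einsetzen von t = 1, finden wir v = -14.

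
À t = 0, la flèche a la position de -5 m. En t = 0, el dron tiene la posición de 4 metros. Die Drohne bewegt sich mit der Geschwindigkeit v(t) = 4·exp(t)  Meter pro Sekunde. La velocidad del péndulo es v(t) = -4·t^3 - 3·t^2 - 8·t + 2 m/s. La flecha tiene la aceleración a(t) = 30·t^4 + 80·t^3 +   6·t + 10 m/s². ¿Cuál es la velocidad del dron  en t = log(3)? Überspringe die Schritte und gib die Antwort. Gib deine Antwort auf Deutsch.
Die Antwort ist 12.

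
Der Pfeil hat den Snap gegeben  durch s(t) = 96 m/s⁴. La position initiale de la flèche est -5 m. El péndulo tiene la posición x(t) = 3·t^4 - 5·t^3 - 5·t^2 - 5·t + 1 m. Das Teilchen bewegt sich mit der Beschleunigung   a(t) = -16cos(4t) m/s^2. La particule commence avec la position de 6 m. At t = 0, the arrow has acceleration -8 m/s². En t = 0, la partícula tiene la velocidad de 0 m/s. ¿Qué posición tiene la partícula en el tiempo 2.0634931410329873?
Partiendo de la aceleración a(t) = -16·cos(4·t), tomamos 2 antiderivadas. La integral de la aceleración es la velocidad. Usando v(0) = 0, obtenemos v(t) = -4·sin(4·t). Integrando la velocidad y usando la condición inicial x(0) = 6, obtenemos x(t) = cos(4·t) + 5. Tenemos la posición x(t) = cos(4·t) + 5. Sustituyendo t = 2.0634931410329873: x(2.0634931410329873) = 4.61059001158555.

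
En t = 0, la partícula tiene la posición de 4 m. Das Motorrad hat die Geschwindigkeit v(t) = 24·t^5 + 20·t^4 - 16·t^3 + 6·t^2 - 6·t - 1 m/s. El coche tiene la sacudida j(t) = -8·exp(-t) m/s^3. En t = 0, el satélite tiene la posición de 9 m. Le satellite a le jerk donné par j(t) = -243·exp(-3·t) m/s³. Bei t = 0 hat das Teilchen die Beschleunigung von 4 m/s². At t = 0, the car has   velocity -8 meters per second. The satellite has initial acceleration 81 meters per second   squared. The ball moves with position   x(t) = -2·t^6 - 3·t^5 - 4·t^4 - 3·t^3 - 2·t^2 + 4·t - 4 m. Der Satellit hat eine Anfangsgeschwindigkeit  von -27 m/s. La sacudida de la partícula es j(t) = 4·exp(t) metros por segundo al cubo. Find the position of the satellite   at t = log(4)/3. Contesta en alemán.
Ausgehend von dem Ruck j(t) = -243·exp(-3·t), nehmen wir 3 Integrale. Die Stammfunktion von dem Ruck ist die Beschleunigung. Mit a(0) = 81 erhalten wir a(t) = 81·exp(-3·t). Durch Integration von der Beschleunigung und Verwendung der Anfangsbedingung v(0) = -27, erhalten wir v(t) = -27·exp(-3·t). Das Integral von der Geschwindigkeit, mit x(0) = 9, ergibt die Position: x(t) = 9·exp(-3·t). Aus der Gleichung für die Position x(t) = 9·exp(-3·t), setzen wir t = log(4)/3 ein und erhalten x = 9/4.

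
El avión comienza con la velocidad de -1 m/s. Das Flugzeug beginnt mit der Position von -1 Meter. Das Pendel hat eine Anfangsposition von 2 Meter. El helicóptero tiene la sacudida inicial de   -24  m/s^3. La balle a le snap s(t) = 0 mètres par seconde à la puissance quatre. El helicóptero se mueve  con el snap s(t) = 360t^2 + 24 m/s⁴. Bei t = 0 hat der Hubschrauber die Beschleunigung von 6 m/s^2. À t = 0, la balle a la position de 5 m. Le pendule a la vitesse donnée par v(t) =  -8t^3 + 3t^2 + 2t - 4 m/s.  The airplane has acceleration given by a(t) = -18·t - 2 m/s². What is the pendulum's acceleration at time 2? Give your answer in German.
Um dies zu lösen, müssen wir 1 Ableitung unserer Gleichung für die Geschwindigkeit v(t) = -8·t^3 + 3·t^2 + 2·t - 4 nehmen. Mit d/dt von v(t) finden wir a(t) = -24·t^2 + 6·t + 2. Wir haben die Beschleunigung a(t) = -24·t^2 + 6·t + 2. Durch Einsetzen von t = 2: a(2) = -82.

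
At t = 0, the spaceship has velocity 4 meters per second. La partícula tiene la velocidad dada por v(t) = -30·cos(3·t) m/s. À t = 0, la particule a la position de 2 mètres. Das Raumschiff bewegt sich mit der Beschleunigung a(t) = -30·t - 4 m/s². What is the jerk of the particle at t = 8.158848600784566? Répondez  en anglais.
To solve this, we need to take 2 derivatives of our velocity equation v(t) = -30·cos(3·t). Taking d/dt of v(t), we find a(t) = 90·sin(3·t). The derivative of acceleration gives jerk: j(t) = 270·cos(3·t). From the given jerk equation j(t) = 270·cos(3·t), we substitute t = 8.158848600784566 to get j = 213.926172283391.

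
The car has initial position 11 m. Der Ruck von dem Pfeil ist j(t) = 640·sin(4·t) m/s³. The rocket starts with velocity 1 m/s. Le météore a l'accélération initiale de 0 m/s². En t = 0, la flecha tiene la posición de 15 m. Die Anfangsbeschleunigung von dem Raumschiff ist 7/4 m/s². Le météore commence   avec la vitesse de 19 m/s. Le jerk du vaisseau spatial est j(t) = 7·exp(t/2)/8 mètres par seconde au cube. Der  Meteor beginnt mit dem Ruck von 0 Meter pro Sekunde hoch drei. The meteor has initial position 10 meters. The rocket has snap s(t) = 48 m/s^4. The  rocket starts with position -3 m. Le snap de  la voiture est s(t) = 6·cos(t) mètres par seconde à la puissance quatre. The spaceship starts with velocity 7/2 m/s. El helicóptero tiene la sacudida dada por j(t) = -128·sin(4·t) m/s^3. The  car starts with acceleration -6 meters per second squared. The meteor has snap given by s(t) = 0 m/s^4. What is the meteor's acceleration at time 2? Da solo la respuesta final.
The answer is 0.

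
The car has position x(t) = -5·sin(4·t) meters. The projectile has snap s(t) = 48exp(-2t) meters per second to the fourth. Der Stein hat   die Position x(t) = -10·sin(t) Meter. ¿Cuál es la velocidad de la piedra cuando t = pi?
Partiendo de la posición x(t) = -10·sin(t), tomamos 1 derivada. Tomando d/dt de x(t), encontramos v(t) = -10·cos(t). Tenemos la velocidad v(t) = -10·cos(t). Sustituyendo t = pi: v(pi) = 10.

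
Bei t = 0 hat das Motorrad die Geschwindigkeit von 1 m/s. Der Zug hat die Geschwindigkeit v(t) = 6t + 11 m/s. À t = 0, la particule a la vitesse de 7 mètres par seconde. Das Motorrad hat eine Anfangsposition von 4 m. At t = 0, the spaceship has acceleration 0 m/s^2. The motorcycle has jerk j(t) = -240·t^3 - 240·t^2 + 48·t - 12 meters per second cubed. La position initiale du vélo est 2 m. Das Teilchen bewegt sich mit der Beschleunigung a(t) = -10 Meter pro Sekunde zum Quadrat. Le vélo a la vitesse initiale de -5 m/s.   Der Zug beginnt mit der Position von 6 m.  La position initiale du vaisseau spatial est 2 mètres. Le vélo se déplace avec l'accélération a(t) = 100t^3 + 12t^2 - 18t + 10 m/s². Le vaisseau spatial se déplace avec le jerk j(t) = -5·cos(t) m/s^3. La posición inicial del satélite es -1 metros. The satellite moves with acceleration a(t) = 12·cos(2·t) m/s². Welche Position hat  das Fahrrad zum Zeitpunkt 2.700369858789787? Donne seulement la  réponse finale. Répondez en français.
x(2.700369858789787) = 736.994973482609.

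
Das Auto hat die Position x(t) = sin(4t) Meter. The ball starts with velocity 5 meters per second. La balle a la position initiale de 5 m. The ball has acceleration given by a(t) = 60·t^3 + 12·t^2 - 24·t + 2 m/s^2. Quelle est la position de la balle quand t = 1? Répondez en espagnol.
Debemos encontrar la integral de nuestra ecuación de la aceleración a(t) = 60·t^3 + 12·t^2 - 24·t + 2 2 veces. La antiderivada de la aceleración, con v(0) = 5, da la velocidad: v(t) = 15·t^4 + 4·t^3 - 12·t^2 + 2·t + 5. La integral de la velocidad es la posición. Usando x(0) = 5, obtenemos x(t) = 3·t^5 + t^4 - 4·t^3 + t^2 + 5·t + 5. De la ecuación de la posición x(t) = 3·t^5 + t^4 - 4·t^3 + t^2 + 5·t + 5, sustituimos t = 1 para obtener x = 11.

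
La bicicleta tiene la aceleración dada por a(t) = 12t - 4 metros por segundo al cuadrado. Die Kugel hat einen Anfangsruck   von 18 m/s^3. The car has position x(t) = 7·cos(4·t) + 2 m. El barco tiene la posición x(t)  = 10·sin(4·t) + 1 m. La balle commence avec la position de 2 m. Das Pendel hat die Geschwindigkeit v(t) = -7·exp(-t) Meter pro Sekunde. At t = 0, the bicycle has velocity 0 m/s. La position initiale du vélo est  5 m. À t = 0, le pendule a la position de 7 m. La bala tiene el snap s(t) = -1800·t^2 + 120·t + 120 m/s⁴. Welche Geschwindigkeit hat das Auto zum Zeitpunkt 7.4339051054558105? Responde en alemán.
Wir müssen unsere Gleichung für die Position x(t) = 7·cos(4·t) + 2 1-mal ableiten. Mit d/dt von x(t) finden wir v(t) = -28·sin(4·t). Aus der Gleichung für die Geschwindigkeit v(t) = -28·sin(4·t), setzen wir t = 7.4339051054558105 ein und erhalten v = 27.8322742108869.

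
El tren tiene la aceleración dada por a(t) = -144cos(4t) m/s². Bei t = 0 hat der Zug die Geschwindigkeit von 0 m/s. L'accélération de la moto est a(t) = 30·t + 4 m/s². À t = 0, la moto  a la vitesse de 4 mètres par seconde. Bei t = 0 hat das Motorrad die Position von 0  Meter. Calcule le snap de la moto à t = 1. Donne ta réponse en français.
Pour résoudre ceci, nous devons prendre 2 dérivées de notre équation de l'accélération a(t) = 30·t + 4. En prenant d/dt de a(t), nous trouvons j(t) = 30. En dérivant le jerk, nous obtenons le snap: s(t) = 0. Nous avons le snap s(t) = 0. En substituant t = 1: s(1) = 0.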